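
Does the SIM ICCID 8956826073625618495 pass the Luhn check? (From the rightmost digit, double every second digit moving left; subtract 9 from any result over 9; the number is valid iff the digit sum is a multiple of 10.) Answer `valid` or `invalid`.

From the right, keep odd positions and double even positions (subtract 9 from any doubled value over 9):
  doubled (positions 2,4,...): 9 7 3 4 6 0 4 3 9 → sum 45
  kept (positions 1,3,...): 5 4 1 5 6 7 6 8 5 8 → sum 55
Total = 100.
100 mod 10 = 0, so the number is valid.

valid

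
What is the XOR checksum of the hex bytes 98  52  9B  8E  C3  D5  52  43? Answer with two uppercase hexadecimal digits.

D8

XOR the bytes together:
  start with 0x98
  0x98 ⊕ 0x52 = 0xCA
  0xCA ⊕ 0x9B = 0x51
  0x51 ⊕ 0x8E = 0xDF
  0xDF ⊕ 0xC3 = 0x1C
  0x1C ⊕ 0xD5 = 0xC9
  0xC9 ⊕ 0x52 = 0x9B
  0x9B ⊕ 0x43 = 0xD8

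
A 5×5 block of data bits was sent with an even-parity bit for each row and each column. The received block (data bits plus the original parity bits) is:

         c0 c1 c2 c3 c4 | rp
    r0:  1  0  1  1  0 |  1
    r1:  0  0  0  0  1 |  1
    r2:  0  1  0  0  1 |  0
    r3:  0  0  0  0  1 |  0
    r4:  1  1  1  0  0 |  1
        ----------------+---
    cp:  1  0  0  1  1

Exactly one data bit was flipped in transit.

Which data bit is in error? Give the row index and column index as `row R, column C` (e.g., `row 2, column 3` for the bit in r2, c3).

Recompute each row's even parity and compare to rp:
  r0: data parity 1, sent rp 1 → ok
  r1: data parity 1, sent rp 1 → ok
  r2: data parity 0, sent rp 0 → ok
  r3: data parity 1, sent rp 0 → mismatch
  r4: data parity 1, sent rp 1 → ok
Recompute each column's even parity and compare to cp:
  c0: data parity 0, sent cp 1 → mismatch
  c1: data parity 0, sent cp 0 → ok
  c2: data parity 0, sent cp 0 → ok
  c3: data parity 1, sent cp 1 → ok
  c4: data parity 1, sent cp 1 → ok
Exactly one row (r3) and one column (c0) fail → the flipped bit is at their intersection.

row 3, column 0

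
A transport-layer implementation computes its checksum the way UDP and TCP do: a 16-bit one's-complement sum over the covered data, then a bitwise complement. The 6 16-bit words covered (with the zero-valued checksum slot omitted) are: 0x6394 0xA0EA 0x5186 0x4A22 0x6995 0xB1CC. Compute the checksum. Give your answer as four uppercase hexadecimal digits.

One's-complement addition (fold any carry out of bit 15 back into bit 0):
  0x6394 + 0xA0EA = 0x1047E → wrap carry → 0x047F
  0x047F + 0x5186 = 0x05605
  0x5605 + 0x4A22 = 0x0A027
  0xA027 + 0x6995 = 0x109BC → wrap carry → 0x09BD
  0x09BD + 0xB1CC = 0x0BB89
One's-complement sum = 0xBB89.
Checksum = ~0xBB89 & 0xFFFF = 0x4476.

4476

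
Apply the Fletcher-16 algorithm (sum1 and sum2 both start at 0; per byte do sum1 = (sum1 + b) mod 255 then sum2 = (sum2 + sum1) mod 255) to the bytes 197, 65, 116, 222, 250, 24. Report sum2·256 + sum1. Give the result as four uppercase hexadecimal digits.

656D

Running sums (mod 255):
  after byte 0 (197): sum1=197, sum2=197
  after byte 1 (65): sum1=7, sum2=204
  after byte 2 (116): sum1=123, sum2=72
  after byte 3 (222): sum1=90, sum2=162
  after byte 4 (250): sum1=85, sum2=247
  after byte 5 (24): sum1=109, sum2=101
Checksum = sum2·256 + sum1 = 101·256 + 109 = 25965 = 0x656D.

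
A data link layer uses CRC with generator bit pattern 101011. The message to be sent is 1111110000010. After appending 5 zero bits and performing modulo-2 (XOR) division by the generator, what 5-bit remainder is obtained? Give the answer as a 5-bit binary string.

Append 5 zeros: 111111000001000000. Divide by 101011 (XOR where the leading bit is 1):
  pos 0: 111111 XOR 101011 = 010100
  pos 1: 101000 XOR 101011 = 000011
  pos 5: 110000 XOR 101011 = 011011
  pos 6: 110111 XOR 101011 = 011100
  pos 7: 111000 XOR 101011 = 010011
  pos 8: 100110 XOR 101011 = 001101
  pos 10: 110100 XOR 101011 = 011111
  pos 11: 111110 XOR 101011 = 010101
  pos 12: 101010 XOR 101011 = 000001
Remainder (last 5 bits) = 00001. This is the CRC / FCS.

00001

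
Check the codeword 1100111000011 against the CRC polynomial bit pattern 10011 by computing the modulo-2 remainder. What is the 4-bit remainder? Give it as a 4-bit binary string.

0000

Modulo-2 division of 1100111000011 by 10011:
  pos 0: 11001 XOR 10011 = 01010
  pos 1: 10101 XOR 10011 = 00110
  pos 3: 11010 XOR 10011 = 01001
  pos 4: 10010 XOR 10011 = 00001
  pos 8: 10011 XOR 10011 = 00000
Remainder = 0000 (zero — the frame passes the CRC check).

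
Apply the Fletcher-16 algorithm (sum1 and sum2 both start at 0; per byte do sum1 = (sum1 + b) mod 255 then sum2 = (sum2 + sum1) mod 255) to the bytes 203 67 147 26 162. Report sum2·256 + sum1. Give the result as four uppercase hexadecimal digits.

Running sums (mod 255):
  after byte 0 (203): sum1=203, sum2=203
  after byte 1 (67): sum1=15, sum2=218
  after byte 2 (147): sum1=162, sum2=125
  after byte 3 (26): sum1=188, sum2=58
  after byte 4 (162): sum1=95, sum2=153
Checksum = sum2·256 + sum1 = 153·256 + 95 = 39263 = 0x995F.

995F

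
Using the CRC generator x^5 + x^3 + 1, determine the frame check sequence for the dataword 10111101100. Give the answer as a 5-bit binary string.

Append 5 zeros: 1011110110000000. Divide by 101001 (XOR where the leading bit is 1):
  pos 0: 101111 XOR 101001 = 000110
  pos 3: 110011 XOR 101001 = 011010
  pos 4: 110100 XOR 101001 = 011101
  pos 5: 111010 XOR 101001 = 010011
  pos 6: 100110 XOR 101001 = 001111
  pos 8: 111100 XOR 101001 = 010101
  pos 9: 101010 XOR 101001 = 000011
Remainder (last 5 bits) = 00110. This is the CRC / FCS.

00110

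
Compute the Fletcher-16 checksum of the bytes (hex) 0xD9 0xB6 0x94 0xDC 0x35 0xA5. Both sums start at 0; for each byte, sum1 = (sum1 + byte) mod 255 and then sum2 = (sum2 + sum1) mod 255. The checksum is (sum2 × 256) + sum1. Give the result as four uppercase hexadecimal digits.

A5DC

Running sums (mod 255):
  after byte 0 (0xD9): sum1=217, sum2=217
  after byte 1 (0xB6): sum1=144, sum2=106
  after byte 2 (0x94): sum1=37, sum2=143
  after byte 3 (0xDC): sum1=2, sum2=145
  after byte 4 (0x35): sum1=55, sum2=200
  after byte 5 (0xA5): sum1=220, sum2=165
Checksum = sum2·256 + sum1 = 165·256 + 220 = 42460 = 0xA5DC.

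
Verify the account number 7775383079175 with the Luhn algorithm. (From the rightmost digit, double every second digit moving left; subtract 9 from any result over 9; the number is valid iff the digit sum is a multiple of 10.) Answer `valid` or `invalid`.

From the right, keep odd positions and double even positions (subtract 9 from any doubled value over 9):
  doubled (positions 2,4,...): 5 9 0 7 1 5 → sum 27
  kept (positions 1,3,...): 5 1 7 3 3 7 7 → sum 33
Total = 60.
60 mod 10 = 0, so the number is valid.

valid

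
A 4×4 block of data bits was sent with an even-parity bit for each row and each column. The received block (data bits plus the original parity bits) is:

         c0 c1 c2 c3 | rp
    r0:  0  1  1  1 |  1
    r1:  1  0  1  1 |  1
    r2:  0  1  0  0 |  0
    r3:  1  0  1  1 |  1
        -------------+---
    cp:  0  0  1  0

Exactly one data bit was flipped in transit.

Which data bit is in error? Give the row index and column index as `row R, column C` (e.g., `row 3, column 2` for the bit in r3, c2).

row 2, column 3

Recompute each row's even parity and compare to rp:
  r0: data parity 1, sent rp 1 → ok
  r1: data parity 1, sent rp 1 → ok
  r2: data parity 1, sent rp 0 → mismatch
  r3: data parity 1, sent rp 1 → ok
Recompute each column's even parity and compare to cp:
  c0: data parity 0, sent cp 0 → ok
  c1: data parity 0, sent cp 0 → ok
  c2: data parity 1, sent cp 1 → ok
  c3: data parity 1, sent cp 0 → mismatch
Exactly one row (r2) and one column (c3) fail → the flipped bit is at their intersection.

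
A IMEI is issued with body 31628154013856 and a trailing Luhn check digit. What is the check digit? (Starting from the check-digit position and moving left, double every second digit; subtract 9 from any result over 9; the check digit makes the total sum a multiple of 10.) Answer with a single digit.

Partial digits right→left: 6 5 8 3 1 0 4 5 1 8 2 6 1 3
Double every second digit counting from the check-digit position (so the 1st, 3rd, 5th, ... of the partial from the right).
  doubled (with −9 where >9): 3 7 2 8 2 4 2 → sum 28
  kept as-is: 5 3 0 5 8 6 3 → sum 30
Total = 28 + 30 = 58.
Check digit = (10 − (58 mod 10)) mod 10 = 2.

2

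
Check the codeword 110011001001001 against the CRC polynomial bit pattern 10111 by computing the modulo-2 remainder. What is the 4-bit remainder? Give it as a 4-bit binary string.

Modulo-2 division of 110011001001001 by 10111:
  pos 0: 11001 XOR 10111 = 01110
  pos 1: 11101 XOR 10111 = 01010
  pos 2: 10100 XOR 10111 = 00011
  pos 5: 11010 XOR 10111 = 01101
  pos 6: 11010 XOR 10111 = 01101
  pos 7: 11011 XOR 10111 = 01100
  pos 8: 11000 XOR 10111 = 01111
  pos 9: 11110 XOR 10111 = 01001
  pos 10: 10011 XOR 10111 = 00100
Remainder = 0100 (nonzero — an error is detected).

0100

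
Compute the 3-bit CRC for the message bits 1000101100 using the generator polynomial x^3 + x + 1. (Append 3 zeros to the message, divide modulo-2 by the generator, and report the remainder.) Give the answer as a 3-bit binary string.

111

Append 3 zeros: 1000101100000. Divide by 1011 (XOR where the leading bit is 1):
  pos 0: 1000 XOR 1011 = 0011
  pos 2: 1110 XOR 1011 = 0101
  pos 3: 1011 XOR 1011 = 0000
  pos 7: 1000 XOR 1011 = 0011
  pos 9: 1100 XOR 1011 = 0111
Remainder (last 3 bits) = 111. This is the CRC / FCS.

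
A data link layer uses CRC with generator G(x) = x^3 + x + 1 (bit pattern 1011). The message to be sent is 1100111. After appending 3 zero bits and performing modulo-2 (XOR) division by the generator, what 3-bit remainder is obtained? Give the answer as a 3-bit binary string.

Append 3 zeros: 1100111000. Divide by 1011 (XOR where the leading bit is 1):
  pos 0: 1100 XOR 1011 = 0111
  pos 1: 1111 XOR 1011 = 0100
  pos 2: 1001 XOR 1011 = 0010
  pos 4: 1010 XOR 1011 = 0001
Remainder (last 3 bits) = 100. This is the CRC / FCS.

100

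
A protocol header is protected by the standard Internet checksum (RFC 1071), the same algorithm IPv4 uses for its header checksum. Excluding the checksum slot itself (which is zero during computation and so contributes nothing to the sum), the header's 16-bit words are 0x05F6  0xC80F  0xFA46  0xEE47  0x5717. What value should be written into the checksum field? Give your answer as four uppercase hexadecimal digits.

One's-complement addition (fold any carry out of bit 15 back into bit 0):
  0x05F6 + 0xC80F = 0x0CE05
  0xCE05 + 0xFA46 = 0x1C84B → wrap carry → 0xC84C
  0xC84C + 0xEE47 = 0x1B693 → wrap carry → 0xB694
  0xB694 + 0x5717 = 0x10DAB → wrap carry → 0x0DAC
One's-complement sum = 0x0DAC.
Checksum = ~0x0DAC & 0xFFFF = 0xF253.

F253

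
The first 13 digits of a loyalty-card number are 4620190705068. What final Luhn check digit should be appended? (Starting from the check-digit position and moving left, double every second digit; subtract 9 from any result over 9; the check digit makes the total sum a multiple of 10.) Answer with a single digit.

Partial digits right→left: 8 6 0 5 0 7 0 9 1 0 2 6 4
Double every second digit counting from the check-digit position (so the 1st, 3rd, 5th, ... of the partial from the right).
  doubled (with −9 where >9): 7 0 0 0 2 4 8 → sum 21
  kept as-is: 6 5 7 9 0 6 → sum 33
Total = 21 + 33 = 54.
Check digit = (10 − (54 mod 10)) mod 10 = 6.

6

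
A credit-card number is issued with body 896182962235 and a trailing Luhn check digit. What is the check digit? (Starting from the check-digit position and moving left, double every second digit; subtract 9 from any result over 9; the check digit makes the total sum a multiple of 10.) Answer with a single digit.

Partial digits right→left: 5 3 2 2 6 9 2 8 1 6 9 8
Double every second digit counting from the check-digit position (so the 1st, 3rd, 5th, ... of the partial from the right).
  doubled (with −9 where >9): 1 4 3 4 2 9 → sum 23
  kept as-is: 3 2 9 8 6 8 → sum 36
Total = 23 + 36 = 59.
Check digit = (10 − (59 mod 10)) mod 10 = 1.

1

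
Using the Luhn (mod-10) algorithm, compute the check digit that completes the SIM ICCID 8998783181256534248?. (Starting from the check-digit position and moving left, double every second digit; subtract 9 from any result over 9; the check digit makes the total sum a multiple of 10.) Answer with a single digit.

Partial digits right→left: 8 4 2 4 3 5 6 5 2 1 8 1 3 8 7 8 9 9 8
Double every second digit counting from the check-digit position (so the 1st, 3rd, 5th, ... of the partial from the right).
  doubled (with −9 where >9): 7 4 6 3 4 7 6 5 9 7 → sum 58
  kept as-is: 4 4 5 5 1 1 8 8 9 → sum 45
Total = 58 + 45 = 103.
Check digit = (10 − (103 mod 10)) mod 10 = 7.

7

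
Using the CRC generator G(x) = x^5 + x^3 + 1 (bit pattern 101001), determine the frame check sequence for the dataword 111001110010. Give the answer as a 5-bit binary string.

Append 5 zeros: 11100111001000000. Divide by 101001 (XOR where the leading bit is 1):
  pos 0: 111001 XOR 101001 = 010000
  pos 1: 100001 XOR 101001 = 001000
  pos 3: 100010 XOR 101001 = 001011
  pos 5: 101101 XOR 101001 = 000100
  pos 8: 100000 XOR 101001 = 001001
  pos 10: 100100 XOR 101001 = 001101
Remainder (last 5 bits) = 11010. This is the CRC / FCS.

11010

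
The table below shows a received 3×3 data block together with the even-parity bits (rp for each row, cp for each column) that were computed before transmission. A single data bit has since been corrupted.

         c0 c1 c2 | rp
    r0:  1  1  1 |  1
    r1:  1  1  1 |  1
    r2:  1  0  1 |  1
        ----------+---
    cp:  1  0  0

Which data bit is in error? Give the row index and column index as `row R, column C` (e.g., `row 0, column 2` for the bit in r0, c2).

Recompute each row's even parity and compare to rp:
  r0: data parity 1, sent rp 1 → ok
  r1: data parity 1, sent rp 1 → ok
  r2: data parity 0, sent rp 1 → mismatch
Recompute each column's even parity and compare to cp:
  c0: data parity 1, sent cp 1 → ok
  c1: data parity 0, sent cp 0 → ok
  c2: data parity 1, sent cp 0 → mismatch
Exactly one row (r2) and one column (c2) fail → the flipped bit is at their intersection.

row 2, column 2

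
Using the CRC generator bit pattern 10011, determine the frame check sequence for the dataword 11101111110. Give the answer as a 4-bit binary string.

0010

Append 4 zeros: 111011111100000. Divide by 10011 (XOR where the leading bit is 1):
  pos 0: 11101 XOR 10011 = 01110
  pos 1: 11101 XOR 10011 = 01110
  pos 2: 11101 XOR 10011 = 01110
  pos 3: 11101 XOR 10011 = 01110
  pos 4: 11101 XOR 10011 = 01110
  pos 5: 11101 XOR 10011 = 01110
  pos 6: 11100 XOR 10011 = 01111
  pos 7: 11110 XOR 10011 = 01101
  pos 8: 11010 XOR 10011 = 01001
  pos 9: 10010 XOR 10011 = 00001
Remainder (last 4 bits) = 0010. This is the CRC / FCS.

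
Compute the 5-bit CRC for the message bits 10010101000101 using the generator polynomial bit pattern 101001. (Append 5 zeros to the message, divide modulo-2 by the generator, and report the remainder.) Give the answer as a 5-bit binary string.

Append 5 zeros: 1001010100010100000. Divide by 101001 (XOR where the leading bit is 1):
  pos 0: 100101 XOR 101001 = 001100
  pos 2: 110001 XOR 101001 = 011000
  pos 3: 110000 XOR 101001 = 011001
  pos 4: 110010 XOR 101001 = 011011
  pos 5: 110110 XOR 101001 = 011111
  pos 6: 111111 XOR 101001 = 010110
  pos 7: 101100 XOR 101001 = 000101
  pos 10: 101100 XOR 101001 = 000101
  pos 13: 101000 XOR 101001 = 000001
Remainder (last 5 bits) = 00001. This is the CRC / FCS.

00001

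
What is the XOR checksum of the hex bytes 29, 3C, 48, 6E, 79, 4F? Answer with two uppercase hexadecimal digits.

05

XOR the bytes together:
  start with 0x29
  0x29 ⊕ 0x3C = 0x15
  0x15 ⊕ 0x48 = 0x5D
  0x5D ⊕ 0x6E = 0x33
  0x33 ⊕ 0x79 = 0x4A
  0x4A ⊕ 0x4F = 0x05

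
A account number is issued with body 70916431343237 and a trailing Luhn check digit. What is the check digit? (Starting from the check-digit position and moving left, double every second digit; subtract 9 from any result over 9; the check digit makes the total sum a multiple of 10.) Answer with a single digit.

Partial digits right→left: 7 3 2 3 4 3 1 3 4 6 1 9 0 7
Double every second digit counting from the check-digit position (so the 1st, 3rd, 5th, ... of the partial from the right).
  doubled (with −9 where >9): 5 4 8 2 8 2 0 → sum 29
  kept as-is: 3 3 3 3 6 9 7 → sum 34
Total = 29 + 34 = 63.
Check digit = (10 − (63 mod 10)) mod 10 = 7.

7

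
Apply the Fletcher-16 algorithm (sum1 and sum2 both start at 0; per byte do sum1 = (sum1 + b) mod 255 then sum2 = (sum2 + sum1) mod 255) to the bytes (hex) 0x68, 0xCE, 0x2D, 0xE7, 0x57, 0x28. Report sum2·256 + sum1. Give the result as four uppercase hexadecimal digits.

BFCB

Running sums (mod 255):
  after byte 0 (0x68): sum1=104, sum2=104
  after byte 1 (0xCE): sum1=55, sum2=159
  after byte 2 (0x2D): sum1=100, sum2=4
  after byte 3 (0xE7): sum1=76, sum2=80
  after byte 4 (0x57): sum1=163, sum2=243
  after byte 5 (0x28): sum1=203, sum2=191
Checksum = sum2·256 + sum1 = 191·256 + 203 = 49099 = 0xBFCB.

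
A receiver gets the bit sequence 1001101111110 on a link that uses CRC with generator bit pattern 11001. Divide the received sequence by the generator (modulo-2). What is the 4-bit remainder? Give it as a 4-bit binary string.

Modulo-2 division of 1001101111110 by 11001:
  pos 0: 10011 XOR 11001 = 01010
  pos 1: 10100 XOR 11001 = 01101
  pos 2: 11011 XOR 11001 = 00010
  pos 5: 10111 XOR 11001 = 01110
  pos 6: 11101 XOR 11001 = 00100
  pos 8: 10010 XOR 11001 = 01011
Remainder = 1011 (nonzero — an error is detected).

1011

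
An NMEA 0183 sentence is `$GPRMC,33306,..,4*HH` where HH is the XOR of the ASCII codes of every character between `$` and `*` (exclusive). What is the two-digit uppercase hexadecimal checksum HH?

XOR the ASCII codes of the payload characters:
  'G' = 0x47 → acc = 0x47
  'P' = 0x50 → acc = 0x17
  'R' = 0x52 → acc = 0x45
  'M' = 0x4D → acc = 0x08
  'C' = 0x43 → acc = 0x4B
  ',' = 0x2C → acc = 0x67
  '3' = 0x33 → acc = 0x54
  '3' = 0x33 → acc = 0x67
  '3' = 0x33 → acc = 0x54
  '0' = 0x30 → acc = 0x64
  '6' = 0x36 → acc = 0x52
  ',' = 0x2C → acc = 0x7E
  '.' = 0x2E → acc = 0x50
  '.' = 0x2E → acc = 0x7E
  ',' = 0x2C → acc = 0x52
  '4' = 0x34 → acc = 0x66
Checksum = 0x66.

66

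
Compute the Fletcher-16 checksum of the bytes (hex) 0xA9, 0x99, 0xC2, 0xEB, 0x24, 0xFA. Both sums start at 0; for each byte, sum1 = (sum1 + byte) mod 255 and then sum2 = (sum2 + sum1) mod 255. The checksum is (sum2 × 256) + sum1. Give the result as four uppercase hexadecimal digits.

0C11

Running sums (mod 255):
  after byte 0 (0xA9): sum1=169, sum2=169
  after byte 1 (0x99): sum1=67, sum2=236
  after byte 2 (0xC2): sum1=6, sum2=242
  after byte 3 (0xEB): sum1=241, sum2=228
  after byte 4 (0x24): sum1=22, sum2=250
  after byte 5 (0xFA): sum1=17, sum2=12
Checksum = sum2·256 + sum1 = 12·256 + 17 = 3089 = 0x0C11.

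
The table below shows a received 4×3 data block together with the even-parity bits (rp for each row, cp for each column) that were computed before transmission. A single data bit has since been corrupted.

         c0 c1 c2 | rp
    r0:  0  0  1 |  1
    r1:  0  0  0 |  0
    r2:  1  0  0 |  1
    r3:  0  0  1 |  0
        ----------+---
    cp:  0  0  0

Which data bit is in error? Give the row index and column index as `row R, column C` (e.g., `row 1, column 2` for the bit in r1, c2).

row 3, column 0

Recompute each row's even parity and compare to rp:
  r0: data parity 1, sent rp 1 → ok
  r1: data parity 0, sent rp 0 → ok
  r2: data parity 1, sent rp 1 → ok
  r3: data parity 1, sent rp 0 → mismatch
Recompute each column's even parity and compare to cp:
  c0: data parity 1, sent cp 0 → mismatch
  c1: data parity 0, sent cp 0 → ok
  c2: data parity 0, sent cp 0 → ok
Exactly one row (r3) and one column (c0) fail → the flipped bit is at their intersection.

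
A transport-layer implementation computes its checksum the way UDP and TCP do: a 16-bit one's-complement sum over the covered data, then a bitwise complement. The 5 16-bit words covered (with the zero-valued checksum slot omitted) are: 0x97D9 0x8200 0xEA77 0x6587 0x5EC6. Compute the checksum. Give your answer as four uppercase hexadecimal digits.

3760

One's-complement addition (fold any carry out of bit 15 back into bit 0):
  0x97D9 + 0x8200 = 0x119D9 → wrap carry → 0x19DA
  0x19DA + 0xEA77 = 0x10451 → wrap carry → 0x0452
  0x0452 + 0x6587 = 0x069D9
  0x69D9 + 0x5EC6 = 0x0C89F
One's-complement sum = 0xC89F.
Checksum = ~0xC89F & 0xFFFF = 0x3760.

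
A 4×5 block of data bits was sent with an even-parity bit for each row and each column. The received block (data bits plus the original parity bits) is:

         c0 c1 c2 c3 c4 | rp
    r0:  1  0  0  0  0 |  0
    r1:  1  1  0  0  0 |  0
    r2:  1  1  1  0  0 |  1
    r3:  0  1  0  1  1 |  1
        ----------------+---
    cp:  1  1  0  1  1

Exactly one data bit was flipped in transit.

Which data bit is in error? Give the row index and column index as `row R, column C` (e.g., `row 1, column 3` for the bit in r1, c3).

row 0, column 2

Recompute each row's even parity and compare to rp:
  r0: data parity 1, sent rp 0 → mismatch
  r1: data parity 0, sent rp 0 → ok
  r2: data parity 1, sent rp 1 → ok
  r3: data parity 1, sent rp 1 → ok
Recompute each column's even parity and compare to cp:
  c0: data parity 1, sent cp 1 → ok
  c1: data parity 1, sent cp 1 → ok
  c2: data parity 1, sent cp 0 → mismatch
  c3: data parity 1, sent cp 1 → ok
  c4: data parity 1, sent cp 1 → ok
Exactly one row (r0) and one column (c2) fail → the flipped bit is at their intersection.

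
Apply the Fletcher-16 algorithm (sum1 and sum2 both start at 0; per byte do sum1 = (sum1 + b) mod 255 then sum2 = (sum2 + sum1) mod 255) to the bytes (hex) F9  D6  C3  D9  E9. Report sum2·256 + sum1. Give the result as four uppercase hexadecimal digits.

2658

Running sums (mod 255):
  after byte 0 (F9): sum1=249, sum2=249
  after byte 1 (D6): sum1=208, sum2=202
  after byte 2 (C3): sum1=148, sum2=95
  after byte 3 (D9): sum1=110, sum2=205
  after byte 4 (E9): sum1=88, sum2=38
Checksum = sum2·256 + sum1 = 38·256 + 88 = 9816 = 0x2658.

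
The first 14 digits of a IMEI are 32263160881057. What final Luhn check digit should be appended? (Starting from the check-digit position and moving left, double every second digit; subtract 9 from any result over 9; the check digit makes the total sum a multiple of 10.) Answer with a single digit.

Partial digits right→left: 7 5 0 1 8 8 0 6 1 3 6 2 2 3
Double every second digit counting from the check-digit position (so the 1st, 3rd, 5th, ... of the partial from the right).
  doubled (with −9 where >9): 5 0 7 0 2 3 4 → sum 21
  kept as-is: 5 1 8 6 3 2 3 → sum 28
Total = 21 + 28 = 49.
Check digit = (10 − (49 mod 10)) mod 10 = 1.

1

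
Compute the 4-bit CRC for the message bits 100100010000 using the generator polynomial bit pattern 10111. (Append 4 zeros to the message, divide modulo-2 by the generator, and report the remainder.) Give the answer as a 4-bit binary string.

Append 4 zeros: 1001000100000000. Divide by 10111 (XOR where the leading bit is 1):
  pos 0: 10010 XOR 10111 = 00101
  pos 2: 10100 XOR 10111 = 00011
  pos 5: 11100 XOR 10111 = 01011
  pos 6: 10110 XOR 10111 = 00001
  pos 10: 10000 XOR 10111 = 00111
Remainder (last 4 bits) = 1110. This is the CRC / FCS.

1110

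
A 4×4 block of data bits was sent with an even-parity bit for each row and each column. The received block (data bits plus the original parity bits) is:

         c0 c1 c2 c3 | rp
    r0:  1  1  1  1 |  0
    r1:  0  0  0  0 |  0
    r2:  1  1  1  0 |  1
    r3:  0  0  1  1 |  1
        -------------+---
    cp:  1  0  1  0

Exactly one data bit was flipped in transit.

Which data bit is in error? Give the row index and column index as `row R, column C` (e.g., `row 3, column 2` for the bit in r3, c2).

Recompute each row's even parity and compare to rp:
  r0: data parity 0, sent rp 0 → ok
  r1: data parity 0, sent rp 0 → ok
  r2: data parity 1, sent rp 1 → ok
  r3: data parity 0, sent rp 1 → mismatch
Recompute each column's even parity and compare to cp:
  c0: data parity 0, sent cp 1 → mismatch
  c1: data parity 0, sent cp 0 → ok
  c2: data parity 1, sent cp 1 → ok
  c3: data parity 0, sent cp 0 → ok
Exactly one row (r3) and one column (c0) fail → the flipped bit is at their intersection.

row 3, column 0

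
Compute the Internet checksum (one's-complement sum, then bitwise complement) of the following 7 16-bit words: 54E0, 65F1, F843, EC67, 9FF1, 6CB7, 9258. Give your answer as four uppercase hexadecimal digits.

C180

One's-complement addition (fold any carry out of bit 15 back into bit 0):
  0x54E0 + 0x65F1 = 0x0BAD1
  0xBAD1 + 0xF843 = 0x1B314 → wrap carry → 0xB315
  0xB315 + 0xEC67 = 0x19F7C → wrap carry → 0x9F7D
  0x9F7D + 0x9FF1 = 0x13F6E → wrap carry → 0x3F6F
  0x3F6F + 0x6CB7 = 0x0AC26
  0xAC26 + 0x9258 = 0x13E7E → wrap carry → 0x3E7F
One's-complement sum = 0x3E7F.
Checksum = ~0x3E7F & 0xFFFF = 0xC180.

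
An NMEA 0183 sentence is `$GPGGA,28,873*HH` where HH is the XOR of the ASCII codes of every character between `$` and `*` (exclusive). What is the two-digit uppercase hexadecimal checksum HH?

60

XOR the ASCII codes of the payload characters:
  'G' = 0x47 → acc = 0x47
  'P' = 0x50 → acc = 0x17
  'G' = 0x47 → acc = 0x50
  'G' = 0x47 → acc = 0x17
  'A' = 0x41 → acc = 0x56
  ',' = 0x2C → acc = 0x7A
  '2' = 0x32 → acc = 0x48
  '8' = 0x38 → acc = 0x70
  ',' = 0x2C → acc = 0x5C
  '8' = 0x38 → acc = 0x64
  '7' = 0x37 → acc = 0x53
  '3' = 0x33 → acc = 0x60
Checksum = 0x60.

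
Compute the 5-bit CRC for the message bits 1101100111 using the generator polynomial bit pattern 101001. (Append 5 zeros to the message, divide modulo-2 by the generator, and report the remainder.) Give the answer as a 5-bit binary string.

Append 5 zeros: 110110011100000. Divide by 101001 (XOR where the leading bit is 1):
  pos 0: 110110 XOR 101001 = 011111
  pos 1: 111110 XOR 101001 = 010111
  pos 2: 101111 XOR 101001 = 000110
  pos 5: 110110 XOR 101001 = 011111
  pos 6: 111110 XOR 101001 = 010111
  pos 7: 101110 XOR 101001 = 000111
Remainder (last 5 bits) = 11100. This is the CRC / FCS.

11100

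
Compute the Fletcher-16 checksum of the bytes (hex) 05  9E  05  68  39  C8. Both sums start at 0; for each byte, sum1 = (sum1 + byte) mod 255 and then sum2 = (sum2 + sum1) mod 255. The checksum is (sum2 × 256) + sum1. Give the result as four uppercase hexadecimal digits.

BF13

Running sums (mod 255):
  after byte 0 (05): sum1=5, sum2=5
  after byte 1 (9E): sum1=163, sum2=168
  after byte 2 (05): sum1=168, sum2=81
  after byte 3 (68): sum1=17, sum2=98
  after byte 4 (39): sum1=74, sum2=172
  after byte 5 (C8): sum1=19, sum2=191
Checksum = sum2·256 + sum1 = 191·256 + 19 = 48915 = 0xBF13.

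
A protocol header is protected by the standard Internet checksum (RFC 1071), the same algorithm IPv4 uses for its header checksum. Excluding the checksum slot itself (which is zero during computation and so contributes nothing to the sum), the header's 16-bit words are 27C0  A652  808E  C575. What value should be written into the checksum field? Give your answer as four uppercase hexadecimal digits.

One's-complement addition (fold any carry out of bit 15 back into bit 0):
  0x27C0 + 0xA652 = 0x0CE12
  0xCE12 + 0x808E = 0x14EA0 → wrap carry → 0x4EA1
  0x4EA1 + 0xC575 = 0x11416 → wrap carry → 0x1417
One's-complement sum = 0x1417.
Checksum = ~0x1417 & 0xFFFF = 0xEBE8.

EBE8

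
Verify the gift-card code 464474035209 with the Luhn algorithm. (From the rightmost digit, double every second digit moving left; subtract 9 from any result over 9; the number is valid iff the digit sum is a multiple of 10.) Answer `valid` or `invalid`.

From the right, keep odd positions and double even positions (subtract 9 from any doubled value over 9):
  doubled (positions 2,4,...): 0 1 0 5 8 8 → sum 22
  kept (positions 1,3,...): 9 2 3 4 4 6 → sum 28
Total = 50.
50 mod 10 = 0, so the number is valid.

valid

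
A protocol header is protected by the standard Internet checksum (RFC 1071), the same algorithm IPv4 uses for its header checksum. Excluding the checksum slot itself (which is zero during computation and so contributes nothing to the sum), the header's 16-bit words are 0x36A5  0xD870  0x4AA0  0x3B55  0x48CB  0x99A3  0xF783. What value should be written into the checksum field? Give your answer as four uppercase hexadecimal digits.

One's-complement addition (fold any carry out of bit 15 back into bit 0):
  0x36A5 + 0xD870 = 0x10F15 → wrap carry → 0x0F16
  0x0F16 + 0x4AA0 = 0x059B6
  0x59B6 + 0x3B55 = 0x0950B
  0x950B + 0x48CB = 0x0DDD6
  0xDDD6 + 0x99A3 = 0x17779 → wrap carry → 0x777A
  0x777A + 0xF783 = 0x16EFD → wrap carry → 0x6EFE
One's-complement sum = 0x6EFE.
Checksum = ~0x6EFE & 0xFFFF = 0x9101.

9101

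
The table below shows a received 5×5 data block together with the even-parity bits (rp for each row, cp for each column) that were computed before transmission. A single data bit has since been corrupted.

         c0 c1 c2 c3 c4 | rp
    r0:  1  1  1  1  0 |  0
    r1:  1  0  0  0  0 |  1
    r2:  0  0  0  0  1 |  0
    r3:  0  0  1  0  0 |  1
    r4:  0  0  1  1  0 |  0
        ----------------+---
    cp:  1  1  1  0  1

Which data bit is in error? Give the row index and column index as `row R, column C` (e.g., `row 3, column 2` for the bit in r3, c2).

row 2, column 0

Recompute each row's even parity and compare to rp:
  r0: data parity 0, sent rp 0 → ok
  r1: data parity 1, sent rp 1 → ok
  r2: data parity 1, sent rp 0 → mismatch
  r3: data parity 1, sent rp 1 → ok
  r4: data parity 0, sent rp 0 → ok
Recompute each column's even parity and compare to cp:
  c0: data parity 0, sent cp 1 → mismatch
  c1: data parity 1, sent cp 1 → ok
  c2: data parity 1, sent cp 1 → ok
  c3: data parity 0, sent cp 0 → ok
  c4: data parity 1, sent cp 1 → ok
Exactly one row (r2) and one column (c0) fail → the flipped bit is at their intersection.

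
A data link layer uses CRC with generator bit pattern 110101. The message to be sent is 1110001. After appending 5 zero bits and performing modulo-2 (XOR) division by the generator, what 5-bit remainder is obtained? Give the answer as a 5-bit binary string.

Append 5 zeros: 111000100000. Divide by 110101 (XOR where the leading bit is 1):
  pos 0: 111000 XOR 110101 = 001101
  pos 2: 110110 XOR 110101 = 000011
  pos 6: 110000 XOR 110101 = 000101
Remainder (last 5 bits) = 00101. This is the CRC / FCS.

00101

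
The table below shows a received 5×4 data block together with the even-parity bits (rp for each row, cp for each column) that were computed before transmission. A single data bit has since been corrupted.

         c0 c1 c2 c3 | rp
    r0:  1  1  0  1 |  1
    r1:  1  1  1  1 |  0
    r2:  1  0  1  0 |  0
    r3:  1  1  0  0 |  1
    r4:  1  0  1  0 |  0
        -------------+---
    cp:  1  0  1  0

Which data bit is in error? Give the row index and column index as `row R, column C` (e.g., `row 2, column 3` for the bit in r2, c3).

Recompute each row's even parity and compare to rp:
  r0: data parity 1, sent rp 1 → ok
  r1: data parity 0, sent rp 0 → ok
  r2: data parity 0, sent rp 0 → ok
  r3: data parity 0, sent rp 1 → mismatch
  r4: data parity 0, sent rp 0 → ok
Recompute each column's even parity and compare to cp:
  c0: data parity 1, sent cp 1 → ok
  c1: data parity 1, sent cp 0 → mismatch
  c2: data parity 1, sent cp 1 → ok
  c3: data parity 0, sent cp 0 → ok
Exactly one row (r3) and one column (c1) fail → the flipped bit is at their intersection.

row 3, column 1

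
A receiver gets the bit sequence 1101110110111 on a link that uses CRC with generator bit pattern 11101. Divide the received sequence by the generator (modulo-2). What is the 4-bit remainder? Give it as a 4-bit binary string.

0000

Modulo-2 division of 1101110110111 by 11101:
  pos 0: 11011 XOR 11101 = 00110
  pos 2: 11010 XOR 11101 = 00111
  pos 4: 11111 XOR 11101 = 00010
  pos 7: 10011 XOR 11101 = 01110
  pos 8: 11101 XOR 11101 = 00000
Remainder = 0000 (zero — the frame passes the CRC check).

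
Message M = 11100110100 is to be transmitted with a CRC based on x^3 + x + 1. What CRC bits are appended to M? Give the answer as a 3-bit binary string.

000

Append 3 zeros: 11100110100000. Divide by 1011 (XOR where the leading bit is 1):
  pos 0: 1110 XOR 1011 = 0101
  pos 1: 1010 XOR 1011 = 0001
  pos 4: 1110 XOR 1011 = 0101
  pos 5: 1011 XOR 1011 = 0000
Remainder (last 3 bits) = 000. This is the CRC / FCS.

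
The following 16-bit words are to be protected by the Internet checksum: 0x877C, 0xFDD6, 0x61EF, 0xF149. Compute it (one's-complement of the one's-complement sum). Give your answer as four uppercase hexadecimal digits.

One's-complement addition (fold any carry out of bit 15 back into bit 0):
  0x877C + 0xFDD6 = 0x18552 → wrap carry → 0x8553
  0x8553 + 0x61EF = 0x0E742
  0xE742 + 0xF149 = 0x1D88B → wrap carry → 0xD88C
One's-complement sum = 0xD88C.
Checksum = ~0xD88C & 0xFFFF = 0x2773.

2773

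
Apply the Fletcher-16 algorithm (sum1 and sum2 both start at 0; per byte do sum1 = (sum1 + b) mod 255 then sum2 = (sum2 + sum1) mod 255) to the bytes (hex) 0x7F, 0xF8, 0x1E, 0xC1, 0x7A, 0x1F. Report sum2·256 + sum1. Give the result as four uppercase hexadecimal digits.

ABF1

Running sums (mod 255):
  after byte 0 (0x7F): sum1=127, sum2=127
  after byte 1 (0xF8): sum1=120, sum2=247
  after byte 2 (0x1E): sum1=150, sum2=142
  after byte 3 (0xC1): sum1=88, sum2=230
  after byte 4 (0x7A): sum1=210, sum2=185
  after byte 5 (0x1F): sum1=241, sum2=171
Checksum = sum2·256 + sum1 = 171·256 + 241 = 44017 = 0xABF1.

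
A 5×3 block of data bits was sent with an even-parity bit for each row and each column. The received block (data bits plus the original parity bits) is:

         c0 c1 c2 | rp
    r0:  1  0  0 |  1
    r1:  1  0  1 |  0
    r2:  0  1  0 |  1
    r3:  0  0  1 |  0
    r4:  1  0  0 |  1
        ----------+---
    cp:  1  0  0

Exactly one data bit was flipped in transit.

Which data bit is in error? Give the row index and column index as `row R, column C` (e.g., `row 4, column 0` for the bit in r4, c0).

row 3, column 1

Recompute each row's even parity and compare to rp:
  r0: data parity 1, sent rp 1 → ok
  r1: data parity 0, sent rp 0 → ok
  r2: data parity 1, sent rp 1 → ok
  r3: data parity 1, sent rp 0 → mismatch
  r4: data parity 1, sent rp 1 → ok
Recompute each column's even parity and compare to cp:
  c0: data parity 1, sent cp 1 → ok
  c1: data parity 1, sent cp 0 → mismatch
  c2: data parity 0, sent cp 0 → ok
Exactly one row (r3) and one column (c1) fail → the flipped bit is at their intersection.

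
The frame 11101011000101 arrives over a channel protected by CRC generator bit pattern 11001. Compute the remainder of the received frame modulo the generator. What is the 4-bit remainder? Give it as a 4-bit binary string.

0000

Modulo-2 division of 11101011000101 by 11001:
  pos 0: 11101 XOR 11001 = 00100
  pos 2: 10001 XOR 11001 = 01000
  pos 3: 10001 XOR 11001 = 01000
  pos 4: 10000 XOR 11001 = 01001
  pos 5: 10010 XOR 11001 = 01011
  pos 6: 10110 XOR 11001 = 01111
  pos 7: 11111 XOR 11001 = 00110
  pos 9: 11001 XOR 11001 = 00000
Remainder = 0000 (zero — the frame passes the CRC check).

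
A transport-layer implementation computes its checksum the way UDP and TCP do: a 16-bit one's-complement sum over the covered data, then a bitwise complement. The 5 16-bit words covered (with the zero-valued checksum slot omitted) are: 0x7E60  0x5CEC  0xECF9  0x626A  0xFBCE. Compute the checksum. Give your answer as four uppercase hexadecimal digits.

D97F

One's-complement addition (fold any carry out of bit 15 back into bit 0):
  0x7E60 + 0x5CEC = 0x0DB4C
  0xDB4C + 0xECF9 = 0x1C845 → wrap carry → 0xC846
  0xC846 + 0x626A = 0x12AB0 → wrap carry → 0x2AB1
  0x2AB1 + 0xFBCE = 0x1267F → wrap carry → 0x2680
One's-complement sum = 0x2680.
Checksum = ~0x2680 & 0xFFFF = 0xD97F.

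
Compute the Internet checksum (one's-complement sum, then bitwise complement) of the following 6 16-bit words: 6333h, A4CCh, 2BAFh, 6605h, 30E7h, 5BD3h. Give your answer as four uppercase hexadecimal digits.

D990

One's-complement addition (fold any carry out of bit 15 back into bit 0):
  0x6333 + 0xA4CC = 0x107FF → wrap carry → 0x0800
  0x0800 + 0x2BAF = 0x033AF
  0x33AF + 0x6605 = 0x099B4
  0x99B4 + 0x30E7 = 0x0CA9B
  0xCA9B + 0x5BD3 = 0x1266E → wrap carry → 0x266F
One's-complement sum = 0x266F.
Checksum = ~0x266F & 0xFFFF = 0xD990.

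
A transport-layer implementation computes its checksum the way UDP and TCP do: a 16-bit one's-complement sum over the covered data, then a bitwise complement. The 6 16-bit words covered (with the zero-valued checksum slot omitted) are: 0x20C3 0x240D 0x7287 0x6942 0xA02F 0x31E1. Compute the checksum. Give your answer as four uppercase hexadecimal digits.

0D55

One's-complement addition (fold any carry out of bit 15 back into bit 0):
  0x20C3 + 0x240D = 0x044D0
  0x44D0 + 0x7287 = 0x0B757
  0xB757 + 0x6942 = 0x12099 → wrap carry → 0x209A
  0x209A + 0xA02F = 0x0C0C9
  0xC0C9 + 0x31E1 = 0x0F2AA
One's-complement sum = 0xF2AA.
Checksum = ~0xF2AA & 0xFFFF = 0x0D55.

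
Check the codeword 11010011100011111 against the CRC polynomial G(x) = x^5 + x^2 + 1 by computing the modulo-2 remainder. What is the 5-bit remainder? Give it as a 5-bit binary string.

Modulo-2 division of 11010011100011111 by 100101:
  pos 0: 110100 XOR 100101 = 010001
  pos 1: 100011 XOR 100101 = 000110
  pos 4: 110110 XOR 100101 = 010011
  pos 5: 100110 XOR 100101 = 000011
  pos 9: 110111 XOR 100101 = 010010
  pos 10: 100101 XOR 100101 = 000000
Remainder = 00001 (nonzero — an error is detected).

00001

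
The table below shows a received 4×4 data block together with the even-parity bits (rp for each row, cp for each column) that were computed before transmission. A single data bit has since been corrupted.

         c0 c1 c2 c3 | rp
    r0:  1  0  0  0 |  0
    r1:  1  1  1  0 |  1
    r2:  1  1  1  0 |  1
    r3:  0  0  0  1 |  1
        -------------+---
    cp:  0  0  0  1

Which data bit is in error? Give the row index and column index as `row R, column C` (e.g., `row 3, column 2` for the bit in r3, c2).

row 0, column 0

Recompute each row's even parity and compare to rp:
  r0: data parity 1, sent rp 0 → mismatch
  r1: data parity 1, sent rp 1 → ok
  r2: data parity 1, sent rp 1 → ok
  r3: data parity 1, sent rp 1 → ok
Recompute each column's even parity and compare to cp:
  c0: data parity 1, sent cp 0 → mismatch
  c1: data parity 0, sent cp 0 → ok
  c2: data parity 0, sent cp 0 → ok
  c3: data parity 1, sent cp 1 → ok
Exactly one row (r0) and one column (c0) fail → the flipped bit is at their intersection.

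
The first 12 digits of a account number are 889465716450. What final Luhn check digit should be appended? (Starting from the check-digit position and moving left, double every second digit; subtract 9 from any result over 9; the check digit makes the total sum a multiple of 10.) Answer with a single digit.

3

Partial digits right→left: 0 5 4 6 1 7 5 6 4 9 8 8
Double every second digit counting from the check-digit position (so the 1st, 3rd, 5th, ... of the partial from the right).
  doubled (with −9 where >9): 0 8 2 1 8 7 → sum 26
  kept as-is: 5 6 7 6 9 8 → sum 41
Total = 26 + 41 = 67.
Check digit = (10 − (67 mod 10)) mod 10 = 3.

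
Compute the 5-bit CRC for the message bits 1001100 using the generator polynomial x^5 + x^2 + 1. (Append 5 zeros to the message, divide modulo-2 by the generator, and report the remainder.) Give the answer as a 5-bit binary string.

Append 5 zeros: 100110000000. Divide by 100101 (XOR where the leading bit is 1):
  pos 0: 100110 XOR 100101 = 000011
  pos 4: 110000 XOR 100101 = 010101
  pos 5: 101010 XOR 100101 = 001111
Remainder (last 5 bits) = 11110. This is the CRC / FCS.

11110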